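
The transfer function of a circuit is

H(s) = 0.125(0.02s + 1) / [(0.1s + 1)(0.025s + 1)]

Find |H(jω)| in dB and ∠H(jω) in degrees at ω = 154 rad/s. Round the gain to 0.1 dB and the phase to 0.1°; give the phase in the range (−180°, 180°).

-43.6 dB, -89.7°

At ω = 154 rad/s:
zero (1 + j154·0.02) = 1 + j3.08 → |·| ≈ 3.2383, ∠ ≈ 72.01°
pole (1 + j154·0.1) = 1 + j15.4 → |·| ≈ 15.432, ∠ ≈ 86.28°
pole (1 + j154·0.025) = 1 + j3.85 → |·| ≈ 3.9778, ∠ ≈ 75.44°
|H| = 0.125 · 3.2383 / (15.432 · 3.9778) ≈ 0.0065942
Gain = 20 log₁₀(0.0065942) ≈ -43.62 dB
∠H = (72.01°) − (86.28° + 75.44°) = -89.71°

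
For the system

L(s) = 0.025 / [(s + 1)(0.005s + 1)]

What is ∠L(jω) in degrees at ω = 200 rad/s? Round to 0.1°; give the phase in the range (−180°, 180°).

At ω = 200 rad/s:
pole (1 + j200·1) = 1 + j200 → |·| ≈ 200, ∠ ≈ 89.71°
pole (1 + j200·0.005) = 1 + j1 → |·| ≈ 1.4142, ∠ ≈ 45.00°
∠L = (0°) − (89.71° + 45.00°) = -134.71°

-134.7°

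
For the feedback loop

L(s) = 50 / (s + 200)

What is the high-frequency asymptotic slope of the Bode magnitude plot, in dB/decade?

-20 dB/decade

Each pole contributes −20 dB/decade at high frequency; each zero contributes +20 dB/decade.
Net: 0 zero(s) − 1 pole(s) → -20 dB/decade.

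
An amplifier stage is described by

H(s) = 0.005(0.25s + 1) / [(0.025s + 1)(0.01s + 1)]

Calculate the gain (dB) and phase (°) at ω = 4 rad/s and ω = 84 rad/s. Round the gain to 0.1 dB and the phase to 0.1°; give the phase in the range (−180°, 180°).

At ω = 4 rad/s:
zero (1 + j4·0.25) = 1 + j1 → |·| ≈ 1.4142, ∠ ≈ 45.00°
pole (1 + j4·0.025) = 1 + j0.1 → |·| ≈ 1.005, ∠ ≈ 5.71°
pole (1 + j4·0.01) = 1 + j0.04 → |·| ≈ 1.0008, ∠ ≈ 2.29°
|H| = 0.005 · 1.4142 / (1.005 · 1.0008) ≈ 0.0070302
Gain = 20 log₁₀(0.0070302) ≈ -43.06 dB
∠H = (45.00°) − (5.71° + 2.29°) = 37.00°

At ω = 84 rad/s:
zero (1 + j84·0.25) = 1 + j21 → |·| ≈ 21.024, ∠ ≈ 87.27°
pole (1 + j84·0.025) = 1 + j2.1 → |·| ≈ 2.3259, ∠ ≈ 64.54°
pole (1 + j84·0.01) = 1 + j0.84 → |·| ≈ 1.306, ∠ ≈ 40.03°
|H| = 0.005 · 21.024 / (2.3259 · 1.306) ≈ 0.034606
Gain = 20 log₁₀(0.034606) ≈ -29.22 dB
∠H = (87.27°) − (64.54° + 40.03°) = -17.30°

ω = 4: -43.1 dB, 37.0°; ω = 84: -29.2 dB, -17.3°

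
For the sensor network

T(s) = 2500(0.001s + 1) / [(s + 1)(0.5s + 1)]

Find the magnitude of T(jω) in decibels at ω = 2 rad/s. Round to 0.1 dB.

At ω = 2 rad/s:
zero (1 + j2·0.001) = 1 + j0.002 → |·| ≈ 1, ∠ ≈ 0.11°
pole (1 + j2·1) = 1 + j2 → |·| ≈ 2.2361, ∠ ≈ 63.43°
pole (1 + j2·0.5) = 1 + j1 → |·| ≈ 1.4142, ∠ ≈ 45.00°
|T| = 2500 · 1 / (2.2361 · 1.4142) ≈ 790.57
Gain = 20 log₁₀(790.57) ≈ 57.96 dB

58.0 dB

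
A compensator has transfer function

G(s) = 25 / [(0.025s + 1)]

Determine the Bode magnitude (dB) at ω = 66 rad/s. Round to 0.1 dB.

At ω = 66 rad/s:
pole (1 + j66·0.025) = 1 + j1.65 → |·| ≈ 1.9294, ∠ ≈ 58.78°
|G| = 25 · 1 / (1.9294) ≈ 12.957
Gain = 20 log₁₀(12.957) ≈ 22.25 dB

22.3 dB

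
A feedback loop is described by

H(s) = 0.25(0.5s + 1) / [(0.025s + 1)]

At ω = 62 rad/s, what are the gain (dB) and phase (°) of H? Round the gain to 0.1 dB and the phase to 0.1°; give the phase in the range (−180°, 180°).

At ω = 62 rad/s:
zero (1 + j62·0.5) = 1 + j31 → |·| ≈ 31.016, ∠ ≈ 88.15°
pole (1 + j62·0.025) = 1 + j1.55 → |·| ≈ 1.8446, ∠ ≈ 57.17°
|H| = 0.25 · 31.016 / (1.8446) ≈ 4.2036
Gain = 20 log₁₀(4.2036) ≈ 12.47 dB
∠H = (88.15°) − (57.17°) = 30.98°

12.5 dB, 31.0°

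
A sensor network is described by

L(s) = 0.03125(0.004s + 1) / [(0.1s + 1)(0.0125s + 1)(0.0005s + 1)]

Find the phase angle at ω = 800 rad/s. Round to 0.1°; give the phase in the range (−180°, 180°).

At ω = 800 rad/s:
zero (1 + j800·0.004) = 1 + j3.2 → |·| ≈ 3.3526, ∠ ≈ 72.65°
pole (1 + j800·0.1) = 1 + j80 → |·| ≈ 80.006, ∠ ≈ 89.28°
pole (1 + j800·0.0125) = 1 + j10 → |·| ≈ 10.05, ∠ ≈ 84.29°
pole (1 + j800·0.0005) = 1 + j0.4 → |·| ≈ 1.077, ∠ ≈ 21.80°
∠L = (72.65°) − (89.28° + 84.29° + 21.80°) = -122.72°

-122.7°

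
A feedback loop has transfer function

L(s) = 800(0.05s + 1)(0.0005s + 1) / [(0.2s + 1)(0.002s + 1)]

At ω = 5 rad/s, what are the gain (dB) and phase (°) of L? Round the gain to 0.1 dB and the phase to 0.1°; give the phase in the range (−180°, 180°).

55.3 dB, -31.4°

At ω = 5 rad/s:
zero (1 + j5·0.05) = 1 + j0.25 → |·| ≈ 1.0308, ∠ ≈ 14.04°
zero (1 + j5·0.0005) = 1 + j0.0025 → |·| ≈ 1, ∠ ≈ 0.14°
pole (1 + j5·0.2) = 1 + j1 → |·| ≈ 1.4142, ∠ ≈ 45.00°
pole (1 + j5·0.002) = 1 + j0.01 → |·| ≈ 1, ∠ ≈ 0.57°
|L| = 800 · 1.0308 · 1 / (1.4142 · 1) ≈ 583.11
Gain = 20 log₁₀(583.11) ≈ 55.32 dB
∠L = (14.04° + 0.14°) − (45.00° + 0.57°) = -31.39°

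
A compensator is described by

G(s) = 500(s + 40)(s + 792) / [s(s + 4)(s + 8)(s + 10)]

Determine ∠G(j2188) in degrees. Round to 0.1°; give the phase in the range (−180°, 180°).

At s = jω = j2188:
zero (s+40): 40 + j2188 → |·| = √(40²+2188²) = √4788944 ≈ 2188.4, ∠ = arctan(2188/40) ≈ 88.95°
zero (s+792): 792 + j2188 → |·| = √(792²+2188²) = √5414608 ≈ 2326.9, ∠ = arctan(2188/792) ≈ 70.10°
pole (s+4): 4 + j2188 → |·| = √(4²+2188²) = √4787360 ≈ 2188, ∠ = arctan(2188/4) ≈ 89.90°
pole (s+8): 8 + j2188 → |·| = √(8²+2188²) = √4787408 ≈ 2188, ∠ = arctan(2188/8) ≈ 89.79°
pole (s+10): 10 + j2188 → |·| = √(10²+2188²) = √4787444 ≈ 2188, ∠ = arctan(2188/10) ≈ 89.74°
pole at origin: |s| = 2188, ∠ = 90.00° (in denominator)
∠G = 159.05° − 359.43° = -200.38° ≡ 159.62° (principal value)

159.6°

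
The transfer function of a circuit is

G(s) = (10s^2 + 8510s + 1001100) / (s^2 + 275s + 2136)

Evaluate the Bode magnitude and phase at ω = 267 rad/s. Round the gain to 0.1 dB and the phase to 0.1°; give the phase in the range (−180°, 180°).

27.1 dB, -50.5°

Substitute s = j267:
Numerator: 10(j267)^2 + 8510(j267) + 1001100 = 288210 + j2272170
Denominator: (j267)^2 + 275(j267) + 2136 = -69153 + j73425
|N| = √(288210² + 2272170²) ≈ 2.2904e+06, ∠N ≈ 82.77°
|D| = √(69153² + 73425²) ≈ 1.0086e+05, ∠D ≈ 133.28°
|G| = 2.2904e+06 / 1.0086e+05 ≈ 22.709
Gain = 20 log₁₀(22.709) ≈ 27.12 dB
∠G = 82.77° − 133.28° = -50.51°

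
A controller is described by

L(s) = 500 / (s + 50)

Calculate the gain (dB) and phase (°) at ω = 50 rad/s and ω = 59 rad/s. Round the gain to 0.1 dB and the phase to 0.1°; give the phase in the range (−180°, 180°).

At s = jω = j50:
pole (s+50): 50 + j50 → |·| = √(50²+50²) = √5000 ≈ 70.711, ∠ = arctan(50/50) ≈ 45.00°
|L| = 500 / 70.711 ≈ 7.071
Gain = 20 log₁₀(7.071) ≈ 16.99 dB
∠L = 0.00° − 45.00° = -45.00°

At s = jω = j59:
pole (s+50): 50 + j59 → |·| = √(50²+59²) = √5981 ≈ 77.337, ∠ = arctan(59/50) ≈ 49.72°
|L| = 500 / 77.337 ≈ 6.4652
Gain = 20 log₁₀(6.4652) ≈ 16.21 dB
∠L = 0.00° − 49.72° = -49.72°

ω = 50: 17.0 dB, -45.0°; ω = 59: 16.2 dB, -49.7°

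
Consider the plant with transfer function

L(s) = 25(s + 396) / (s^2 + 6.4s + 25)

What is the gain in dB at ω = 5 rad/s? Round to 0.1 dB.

49.8 dB

At s = jω = j5:
zero (s+396): 396 + j5 → |·| = √(396²+5²) = √156841 ≈ 396.03, ∠ = arctan(5/396) ≈ 0.72°
quadratic: (j5)² + 6.4·j5 + 25 = 0 + j32 → |·| ≈ 32, ∠ ≈ 90.00°
|L| = 25 · 396.03 / 32 ≈ 309.4
Gain = 20 log₁₀(309.4) ≈ 49.81 dB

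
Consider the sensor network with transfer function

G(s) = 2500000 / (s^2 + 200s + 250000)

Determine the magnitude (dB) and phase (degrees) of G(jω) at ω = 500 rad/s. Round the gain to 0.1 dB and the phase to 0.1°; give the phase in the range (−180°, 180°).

At s = jω = j500:
quadratic: (j500)² + 200·j500 + 250000 = 0 + j100000 → |·| ≈ 1e+05, ∠ ≈ 90.00°
|G| = 2500000 / 1e+05 ≈ 25
Gain = 20 log₁₀(25) ≈ 27.96 dB
∠G = 0.00° − 90.00° = -90.00°

28.0 dB, -90.0°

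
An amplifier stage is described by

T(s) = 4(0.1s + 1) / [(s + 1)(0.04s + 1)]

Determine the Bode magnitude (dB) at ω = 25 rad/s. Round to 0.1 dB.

At ω = 25 rad/s:
zero (1 + j25·0.1) = 1 + j2.5 → |·| ≈ 2.6926, ∠ ≈ 68.20°
pole (1 + j25·1) = 1 + j25 → |·| ≈ 25.02, ∠ ≈ 87.71°
pole (1 + j25·0.04) = 1 + j1 → |·| ≈ 1.4142, ∠ ≈ 45.00°
|T| = 4 · 2.6926 / (25.02 · 1.4142) ≈ 0.30439
Gain = 20 log₁₀(0.30439) ≈ -10.33 dB

-10.3 dB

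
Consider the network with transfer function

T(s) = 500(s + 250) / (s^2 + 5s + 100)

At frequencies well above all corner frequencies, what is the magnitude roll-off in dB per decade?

Each pole contributes −20 dB/decade at high frequency; each zero contributes +20 dB/decade.
Net: 1 zero(s) − 2 pole(s) → -20 dB/decade.

-20 dB/decade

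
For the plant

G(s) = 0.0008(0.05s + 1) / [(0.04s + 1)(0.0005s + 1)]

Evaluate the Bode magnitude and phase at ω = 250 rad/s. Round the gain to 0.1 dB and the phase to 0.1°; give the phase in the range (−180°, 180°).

At ω = 250 rad/s:
zero (1 + j250·0.05) = 1 + j12.5 → |·| ≈ 12.54, ∠ ≈ 85.43°
pole (1 + j250·0.04) = 1 + j10 → |·| ≈ 10.05, ∠ ≈ 84.29°
pole (1 + j250·0.0005) = 1 + j0.125 → |·| ≈ 1.0078, ∠ ≈ 7.13°
|G| = 0.0008 · 12.54 / (10.05 · 1.0078) ≈ 0.00099048
Gain = 20 log₁₀(0.00099048) ≈ -60.08 dB
∠G = (85.43°) − (84.29° + 7.13°) = -5.99°

-60.1 dB, -6.0°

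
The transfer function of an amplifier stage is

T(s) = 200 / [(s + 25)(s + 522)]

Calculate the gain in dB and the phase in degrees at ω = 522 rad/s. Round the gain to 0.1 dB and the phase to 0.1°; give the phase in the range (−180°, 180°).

At s = jω = j522:
pole (s+25): 25 + j522 → |·| = √(25²+522²) = √273109 ≈ 522.6, ∠ = arctan(522/25) ≈ 87.26°
pole (s+522): 522 + j522 → |·| = √(522²+522²) = √544968 ≈ 738.22, ∠ = arctan(522/522) ≈ 45.00°
|T| = 200 / 3.8579e+05 ≈ 0.00051842
Gain = 20 log₁₀(0.00051842) ≈ -65.71 dB
∠T = 0.00° − 132.26° = -132.26°

-65.7 dB, -132.3°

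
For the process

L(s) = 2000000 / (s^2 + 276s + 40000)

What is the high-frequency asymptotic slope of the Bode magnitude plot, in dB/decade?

Each pole contributes −20 dB/decade at high frequency; each zero contributes +20 dB/decade.
Net: 0 zero(s) − 2 pole(s) → -40 dB/decade.

-40 dB/decade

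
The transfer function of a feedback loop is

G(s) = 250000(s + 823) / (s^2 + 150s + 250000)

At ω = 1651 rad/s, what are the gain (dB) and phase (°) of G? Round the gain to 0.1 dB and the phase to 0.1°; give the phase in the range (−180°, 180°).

At s = jω = j1651:
zero (s+823): 823 + j1651 → |·| = √(823²+1651²) = √3403130 ≈ 1844.8, ∠ = arctan(1651/823) ≈ 63.50°
quadratic: (j1651)² + 150·j1651 + 250000 = -2475801 + j247650 → |·| ≈ 2.4882e+06, ∠ ≈ 174.29°
|G| = 250000 · 1844.8 / 2.4882e+06 ≈ 185.35
Gain = 20 log₁₀(185.35) ≈ 45.36 dB
∠G = 63.50° − 174.29° = -110.79°

45.4 dB, -110.8°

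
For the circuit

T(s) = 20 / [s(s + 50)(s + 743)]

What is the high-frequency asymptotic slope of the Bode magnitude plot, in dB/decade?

Each pole contributes −20 dB/decade at high frequency; each zero contributes +20 dB/decade.
Net: 0 zero(s) − 3 pole(s) → -60 dB/decade.

-60 dB/decade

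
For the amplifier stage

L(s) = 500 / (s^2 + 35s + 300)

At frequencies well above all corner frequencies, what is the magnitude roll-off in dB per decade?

Each pole contributes −20 dB/decade at high frequency; each zero contributes +20 dB/decade.
Net: 0 zero(s) − 2 pole(s) → -40 dB/decade.

-40 dB/decade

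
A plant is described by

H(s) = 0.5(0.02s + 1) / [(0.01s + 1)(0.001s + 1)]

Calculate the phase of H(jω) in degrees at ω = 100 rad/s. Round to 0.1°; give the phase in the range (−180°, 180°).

12.7°

At ω = 100 rad/s:
zero (1 + j100·0.02) = 1 + j2 → |·| ≈ 2.2361, ∠ ≈ 63.43°
pole (1 + j100·0.01) = 1 + j1 → |·| ≈ 1.4142, ∠ ≈ 45.00°
pole (1 + j100·0.001) = 1 + j0.1 → |·| ≈ 1.005, ∠ ≈ 5.71°
∠H = (63.43°) − (45.00° + 5.71°) = 12.72°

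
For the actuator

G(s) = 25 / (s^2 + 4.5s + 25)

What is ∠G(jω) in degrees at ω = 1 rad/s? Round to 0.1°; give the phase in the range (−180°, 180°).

-10.6°

At s = jω = j1:
quadratic: (j1)² + 4.5·j1 + 25 = 24 + j4.5 → |·| ≈ 24.418, ∠ ≈ 10.62°
∠G = 0.00° − 10.62° = -10.62°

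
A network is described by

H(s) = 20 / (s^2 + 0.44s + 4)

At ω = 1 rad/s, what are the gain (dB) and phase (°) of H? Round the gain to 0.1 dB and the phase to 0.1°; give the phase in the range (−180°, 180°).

At s = jω = j1:
quadratic: (j1)² + 0.44·j1 + 4 = 3 + j0.44 → |·| ≈ 3.0321, ∠ ≈ 8.34°
|H| = 20 / 3.0321 ≈ 6.5961
Gain = 20 log₁₀(6.5961) ≈ 16.39 dB
∠H = 0.00° − 8.34° = -8.34°

16.4 dB, -8.3°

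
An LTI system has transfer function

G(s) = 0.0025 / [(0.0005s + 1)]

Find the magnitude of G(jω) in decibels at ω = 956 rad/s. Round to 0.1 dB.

-52.9 dB

At ω = 956 rad/s:
pole (1 + j956·0.0005) = 1 + j0.478 → |·| ≈ 1.1084, ∠ ≈ 25.55°
|G| = 0.0025 · 1 / (1.1084) ≈ 0.0022555
Gain = 20 log₁₀(0.0022555) ≈ -52.94 dB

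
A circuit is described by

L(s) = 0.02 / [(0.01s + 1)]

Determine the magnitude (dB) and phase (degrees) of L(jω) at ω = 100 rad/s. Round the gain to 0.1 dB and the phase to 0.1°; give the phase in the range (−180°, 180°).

-37.0 dB, -45.0°

At ω = 100 rad/s:
pole (1 + j100·0.01) = 1 + j1 → |·| ≈ 1.4142, ∠ ≈ 45.00°
|L| = 0.02 · 1 / (1.4142) ≈ 0.014142
Gain = 20 log₁₀(0.014142) ≈ -36.99 dB
∠L = (0°) − (45.00°) = -45.00°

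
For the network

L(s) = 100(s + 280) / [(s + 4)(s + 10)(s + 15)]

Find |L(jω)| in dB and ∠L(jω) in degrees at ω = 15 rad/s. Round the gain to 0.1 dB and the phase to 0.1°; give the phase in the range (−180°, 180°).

13.5 dB, -173.3°

At s = jω = j15:
zero (s+280): 280 + j15 → |·| = √(280²+15²) = √78625 ≈ 280.4, ∠ = arctan(15/280) ≈ 3.07°
pole (s+4): 4 + j15 → |·| = √(4²+15²) = √241 ≈ 15.524, ∠ = arctan(15/4) ≈ 75.07°
pole (s+10): 10 + j15 → |·| = √(10²+15²) = √325 ≈ 18.028, ∠ = arctan(15/10) ≈ 56.31°
pole (s+15): 15 + j15 → |·| = √(15²+15²) = √450 ≈ 21.213, ∠ = arctan(15/15) ≈ 45.00°
|L| = 100 · 280.4 / 5936.8 ≈ 4.7231
Gain = 20 log₁₀(4.7231) ≈ 13.48 dB
∠L = 3.07° − 176.38° = -173.31°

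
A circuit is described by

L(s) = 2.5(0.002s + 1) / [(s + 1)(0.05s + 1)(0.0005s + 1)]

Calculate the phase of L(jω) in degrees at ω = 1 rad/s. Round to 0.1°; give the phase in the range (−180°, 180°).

At ω = 1 rad/s:
zero (1 + j1·0.002) = 1 + j0.002 → |·| ≈ 1, ∠ ≈ 0.11°
pole (1 + j1·1) = 1 + j1 → |·| ≈ 1.4142, ∠ ≈ 45.00°
pole (1 + j1·0.05) = 1 + j0.05 → |·| ≈ 1.0012, ∠ ≈ 2.86°
pole (1 + j1·0.0005) = 1 + j0.0005 → |·| ≈ 1, ∠ ≈ 0.03°
∠L = (0.11°) − (45.00° + 2.86° + 0.03°) = -47.78°

-47.8°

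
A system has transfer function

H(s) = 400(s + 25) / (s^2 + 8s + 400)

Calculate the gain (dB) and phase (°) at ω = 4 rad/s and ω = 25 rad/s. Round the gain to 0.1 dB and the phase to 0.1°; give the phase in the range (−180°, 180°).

At s = jω = j4:
zero (s+25): 25 + j4 → |·| = √(25²+4²) = √641 ≈ 25.318, ∠ = arctan(4/25) ≈ 9.09°
quadratic: (j4)² + 8·j4 + 400 = 384 + j32 → |·| ≈ 385.33, ∠ ≈ 4.76°
|H| = 400 · 25.318 / 385.33 ≈ 26.282
Gain = 20 log₁₀(26.282) ≈ 28.39 dB
∠H = 9.09° − 4.76° = 4.33°

At s = jω = j25:
zero (s+25): 25 + j25 → |·| = √(25²+25²) = √1250 ≈ 35.355, ∠ = arctan(25/25) ≈ 45.00°
quadratic: (j25)² + 8·j25 + 400 = -225 + j200 → |·| ≈ 301.04, ∠ ≈ 138.37°
|H| = 400 · 35.355 / 301.04 ≈ 46.977
Gain = 20 log₁₀(46.977) ≈ 33.44 dB
∠H = 45.00° − 138.37° = -93.37°

ω = 4: 28.4 dB, 4.3°; ω = 25: 33.4 dB, -93.4°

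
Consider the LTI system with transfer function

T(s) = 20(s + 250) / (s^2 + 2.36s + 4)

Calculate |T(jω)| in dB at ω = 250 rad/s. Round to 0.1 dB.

At s = jω = j250:
zero (s+250): 250 + j250 → |·| = √(250²+250²) = √125000 ≈ 353.55, ∠ = arctan(250/250) ≈ 45.00°
quadratic: (j250)² + 2.36·j250 + 4 = -62496 + j590 → |·| ≈ 62499, ∠ ≈ 179.46°
|T| = 20 · 353.55 / 62499 ≈ 0.11314
Gain = 20 log₁₀(0.11314) ≈ -18.93 dB

-18.9 dB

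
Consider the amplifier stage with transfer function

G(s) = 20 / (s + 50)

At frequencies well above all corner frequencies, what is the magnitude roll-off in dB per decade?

-20 dB/decade

Each pole contributes −20 dB/decade at high frequency; each zero contributes +20 dB/decade.
Net: 0 zero(s) − 1 pole(s) → -20 dB/decade.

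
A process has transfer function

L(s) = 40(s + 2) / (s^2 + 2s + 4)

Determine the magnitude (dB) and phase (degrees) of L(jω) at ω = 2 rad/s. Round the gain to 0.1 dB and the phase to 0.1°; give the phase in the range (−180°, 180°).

29.0 dB, -45.0°

At s = jω = j2:
zero (s+2): 2 + j2 → |·| = √(2²+2²) = √8 ≈ 2.8284, ∠ = arctan(2/2) ≈ 45.00°
quadratic: (j2)² + 2·j2 + 4 = 0 + j4 → |·| ≈ 4, ∠ ≈ 90.00°
|L| = 40 · 2.8284 / 4 ≈ 28.284
Gain = 20 log₁₀(28.284) ≈ 29.03 dB
∠L = 45.00° − 90.00° = -45.00°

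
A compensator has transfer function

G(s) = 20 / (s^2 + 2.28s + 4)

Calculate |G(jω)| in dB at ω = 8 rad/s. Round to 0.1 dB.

-9.9 dB

At s = jω = j8:
quadratic: (j8)² + 2.28·j8 + 4 = -60 + j18.24 → |·| ≈ 62.711, ∠ ≈ 163.09°
|G| = 20 / 62.711 ≈ 0.31892
Gain = 20 log₁₀(0.31892) ≈ -9.93 dB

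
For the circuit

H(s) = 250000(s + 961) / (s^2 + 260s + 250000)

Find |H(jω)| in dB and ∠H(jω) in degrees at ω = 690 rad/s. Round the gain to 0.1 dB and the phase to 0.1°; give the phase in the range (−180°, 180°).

At s = jω = j690:
zero (s+961): 961 + j690 → |·| = √(961²+690²) = √1399621 ≈ 1183.1, ∠ = arctan(690/961) ≈ 35.68°
quadratic: (j690)² + 260·j690 + 250000 = -226100 + j179400 → |·| ≈ 2.8863e+05, ∠ ≈ 141.57°
|H| = 250000 · 1183.1 / 2.8863e+05 ≈ 1024.8
Gain = 20 log₁₀(1024.8) ≈ 60.21 dB
∠H = 35.68° − 141.57° = -105.89°

60.2 dB, -105.9°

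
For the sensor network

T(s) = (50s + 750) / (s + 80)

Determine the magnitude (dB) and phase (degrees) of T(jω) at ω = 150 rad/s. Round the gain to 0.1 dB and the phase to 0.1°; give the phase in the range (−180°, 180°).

Substitute s = j150:
Numerator: 50(j150) + 750 = 750 + j7500
Denominator: (j150) + 80 = 80 + j150
|N| = √(750² + 7500²) ≈ 7537.4, ∠N ≈ 84.29°
|D| = √(80² + 150²) ≈ 170, ∠D ≈ 61.93°
|T| = 7537.4 / 170 ≈ 44.338
Gain = 20 log₁₀(44.338) ≈ 32.94 dB
∠T = 84.29° − 61.93° = 22.36°

32.9 dB, 22.4°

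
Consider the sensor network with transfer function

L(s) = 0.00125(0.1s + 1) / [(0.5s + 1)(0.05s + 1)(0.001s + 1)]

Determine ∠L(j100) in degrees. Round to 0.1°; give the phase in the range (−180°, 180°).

-89.0°

At ω = 100 rad/s:
zero (1 + j100·0.1) = 1 + j10 → |·| ≈ 10.05, ∠ ≈ 84.29°
pole (1 + j100·0.5) = 1 + j50 → |·| ≈ 50.01, ∠ ≈ 88.85°
pole (1 + j100·0.05) = 1 + j5 → |·| ≈ 5.099, ∠ ≈ 78.69°
pole (1 + j100·0.001) = 1 + j0.1 → |·| ≈ 1.005, ∠ ≈ 5.71°
∠L = (84.29°) − (88.85° + 78.69° + 5.71°) = -88.96°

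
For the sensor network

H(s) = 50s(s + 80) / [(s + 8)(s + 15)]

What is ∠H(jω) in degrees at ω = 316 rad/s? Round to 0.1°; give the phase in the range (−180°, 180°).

At s = jω = j316:
zero (s+80): 80 + j316 → |·| = √(80²+316²) = √106256 ≈ 325.97, ∠ = arctan(316/80) ≈ 75.79°
zero at origin: s = j316 → |·| = 316, ∠ = 90.00°
pole (s+8): 8 + j316 → |·| = √(8²+316²) = √99920 ≈ 316.1, ∠ = arctan(316/8) ≈ 88.55°
pole (s+15): 15 + j316 → |·| = √(15²+316²) = √100081 ≈ 316.36, ∠ = arctan(316/15) ≈ 87.28°
∠H = 165.79° − 175.83° = -10.04°

-10.0°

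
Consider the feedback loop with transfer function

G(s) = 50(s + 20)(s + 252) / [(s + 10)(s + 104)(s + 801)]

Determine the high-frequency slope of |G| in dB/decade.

-20 dB/decade

Each pole contributes −20 dB/decade at high frequency; each zero contributes +20 dB/decade.
Net: 2 zero(s) − 3 pole(s) → -20 dB/decade.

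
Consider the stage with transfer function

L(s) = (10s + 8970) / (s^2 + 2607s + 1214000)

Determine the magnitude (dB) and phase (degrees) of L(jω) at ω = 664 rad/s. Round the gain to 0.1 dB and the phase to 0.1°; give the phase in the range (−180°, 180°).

-44.6 dB, -29.4°

Substitute s = j664:
Numerator: 10(j664) + 8970 = 8970 + j6640
Denominator: (j664)^2 + 2607(j664) + 1214000 = 773104 + j1731048
|N| = √(8970² + 6640²) ≈ 11160, ∠N ≈ 36.51°
|D| = √(773104² + 1731048²) ≈ 1.8958e+06, ∠D ≈ 65.93°
|L| = 11160 / 1.8958e+06 ≈ 0.0058867
Gain = 20 log₁₀(0.0058867) ≈ -44.60 dB
∠L = 36.51° − 65.93° = -29.42°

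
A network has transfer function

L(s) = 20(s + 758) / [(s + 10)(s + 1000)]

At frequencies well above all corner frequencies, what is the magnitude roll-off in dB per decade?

-20 dB/decade

Each pole contributes −20 dB/decade at high frequency; each zero contributes +20 dB/decade.
Net: 1 zero(s) − 2 pole(s) → -20 dB/decade.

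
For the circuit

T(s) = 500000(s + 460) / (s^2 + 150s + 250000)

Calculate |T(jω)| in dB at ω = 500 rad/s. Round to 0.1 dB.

73.1 dB

At s = jω = j500:
zero (s+460): 460 + j500 → |·| = √(460²+500²) = √461600 ≈ 679.41, ∠ = arctan(500/460) ≈ 47.39°
quadratic: (j500)² + 150·j500 + 250000 = 0 + j75000 → |·| ≈ 75000, ∠ ≈ 90.00°
|T| = 500000 · 679.41 / 75000 ≈ 4529.4
Gain = 20 log₁₀(4529.4) ≈ 73.12 dB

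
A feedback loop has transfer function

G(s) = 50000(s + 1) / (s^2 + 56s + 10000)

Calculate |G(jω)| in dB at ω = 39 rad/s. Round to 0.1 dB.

47.0 dB

At s = jω = j39:
zero (s+1): 1 + j39 → |·| = √(1²+39²) = √1522 ≈ 39.013, ∠ = arctan(39/1) ≈ 88.53°
quadratic: (j39)² + 56·j39 + 10000 = 8479 + j2184 → |·| ≈ 8755.8, ∠ ≈ 14.44°
|G| = 50000 · 39.013 / 8755.8 ≈ 222.78
Gain = 20 log₁₀(222.78) ≈ 46.96 dB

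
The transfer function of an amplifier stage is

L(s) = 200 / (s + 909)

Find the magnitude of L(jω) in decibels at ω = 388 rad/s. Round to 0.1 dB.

Substitute s = j388:
Numerator: 200 = 200 + j0
Denominator: (j388) + 909 = 909 + j388
|N| = √(200² + 0²) ≈ 200, ∠N ≈ 0.00°
|D| = √(909² + 388²) ≈ 988.34, ∠D ≈ 23.11°
|L| = 200 / 988.34 ≈ 0.20236
Gain = 20 log₁₀(0.20236) ≈ -13.88 dB

-13.9 dB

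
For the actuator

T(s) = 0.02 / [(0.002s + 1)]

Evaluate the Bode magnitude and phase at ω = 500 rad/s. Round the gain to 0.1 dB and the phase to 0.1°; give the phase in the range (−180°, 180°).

At ω = 500 rad/s:
pole (1 + j500·0.002) = 1 + j1 → |·| ≈ 1.4142, ∠ ≈ 45.00°
|T| = 0.02 · 1 / (1.4142) ≈ 0.014142
Gain = 20 log₁₀(0.014142) ≈ -36.99 dB
∠T = (0°) − (45.00°) = -45.00°

-37.0 dB, -45.0°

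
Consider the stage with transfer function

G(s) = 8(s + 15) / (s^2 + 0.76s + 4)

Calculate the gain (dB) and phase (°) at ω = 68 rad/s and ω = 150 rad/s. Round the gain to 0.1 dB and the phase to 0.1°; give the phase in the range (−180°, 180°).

At s = jω = j68:
zero (s+15): 15 + j68 → |·| = √(15²+68²) = √4849 ≈ 69.635, ∠ = arctan(68/15) ≈ 77.56°
quadratic: (j68)² + 0.76·j68 + 4 = -4620 + j51.68 → |·| ≈ 4620.3, ∠ ≈ 179.36°
|G| = 8 · 69.635 / 4620.3 ≈ 0.12057
Gain = 20 log₁₀(0.12057) ≈ -18.38 dB
∠G = 77.56° − 179.36° = -101.80°

At s = jω = j150:
zero (s+15): 15 + j150 → |·| = √(15²+150²) = √22725 ≈ 150.75, ∠ = arctan(150/15) ≈ 84.29°
quadratic: (j150)² + 0.76·j150 + 4 = -22496 + j114 → |·| ≈ 22496, ∠ ≈ 179.71°
|G| = 8 · 150.75 / 22496 ≈ 0.05361
Gain = 20 log₁₀(0.05361) ≈ -25.42 dB
∠G = 84.29° − 179.71° = -95.42°

ω = 68: -18.4 dB, -101.8°; ω = 150: -25.4 dB, -95.4°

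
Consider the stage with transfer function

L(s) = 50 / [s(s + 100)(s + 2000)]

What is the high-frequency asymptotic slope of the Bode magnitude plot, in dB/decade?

Each pole contributes −20 dB/decade at high frequency; each zero contributes +20 dB/decade.
Net: 0 zero(s) − 3 pole(s) → -60 dB/decade.

-60 dB/decade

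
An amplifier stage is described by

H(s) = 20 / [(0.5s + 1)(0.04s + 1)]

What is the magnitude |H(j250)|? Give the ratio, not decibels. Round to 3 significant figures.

0.0159

At ω = 250 rad/s:
pole (1 + j250·0.5) = 1 + j125 → |·| ≈ 125, ∠ ≈ 89.54°
pole (1 + j250·0.04) = 1 + j10 → |·| ≈ 10.05, ∠ ≈ 84.29°
|H| = 20 · 1 / (125 · 10.05) ≈ 0.01592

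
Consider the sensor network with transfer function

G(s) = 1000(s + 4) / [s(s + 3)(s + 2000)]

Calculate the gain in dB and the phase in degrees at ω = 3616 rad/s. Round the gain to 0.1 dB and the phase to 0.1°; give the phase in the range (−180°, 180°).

-83.5 dB, -151.1°

At s = jω = j3616:
zero (s+4): 4 + j3616 → |·| = √(4²+3616²) = √13075472 ≈ 3616, ∠ = arctan(3616/4) ≈ 89.94°
pole (s+3): 3 + j3616 → |·| = √(3²+3616²) = √13075465 ≈ 3616, ∠ = arctan(3616/3) ≈ 89.95°
pole (s+2000): 2000 + j3616 → |·| = √(2000²+3616²) = √17075456 ≈ 4132.2, ∠ = arctan(3616/2000) ≈ 61.05°
pole at origin: |s| = 3616, ∠ = 90.00° (in denominator)
|G| = 1000 · 3616 / 5.403e+10 ≈ 6.6926e-05
Gain = 20 log₁₀(6.6926e-05) ≈ -83.49 dB
∠G = 89.94° − 241.00° = -151.06°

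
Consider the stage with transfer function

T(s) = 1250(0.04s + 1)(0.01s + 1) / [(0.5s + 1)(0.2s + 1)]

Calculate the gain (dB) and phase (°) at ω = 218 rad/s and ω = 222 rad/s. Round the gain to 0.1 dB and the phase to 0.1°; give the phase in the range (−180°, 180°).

At ω = 218 rad/s:
zero (1 + j218·0.04) = 1 + j8.72 → |·| ≈ 8.7772, ∠ ≈ 83.46°
zero (1 + j218·0.01) = 1 + j2.18 → |·| ≈ 2.3984, ∠ ≈ 65.36°
pole (1 + j218·0.5) = 1 + j109 → |·| ≈ 109, ∠ ≈ 89.47°
pole (1 + j218·0.2) = 1 + j43.6 → |·| ≈ 43.611, ∠ ≈ 88.69°
|T| = 1250 · 8.7772 · 2.3984 / (109 · 43.611) ≈ 5.5356
Gain = 20 log₁₀(5.5356) ≈ 14.86 dB
∠T = (83.46° + 65.36°) − (89.47° + 88.69°) = -29.34°

At ω = 222 rad/s:
zero (1 + j222·0.04) = 1 + j8.88 → |·| ≈ 8.9361, ∠ ≈ 83.57°
zero (1 + j222·0.01) = 1 + j2.22 → |·| ≈ 2.4348, ∠ ≈ 65.75°
pole (1 + j222·0.5) = 1 + j111 → |·| ≈ 111, ∠ ≈ 89.48°
pole (1 + j222·0.2) = 1 + j44.4 → |·| ≈ 44.411, ∠ ≈ 88.71°
|T| = 1250 · 8.9361 · 2.4348 / (111 · 44.411) ≈ 5.5171
Gain = 20 log₁₀(5.5171) ≈ 14.83 dB
∠T = (83.57° + 65.75°) − (89.48° + 88.71°) = -28.87°

ω = 218: 14.9 dB, -29.3°; ω = 222: 14.8 dB, -28.9°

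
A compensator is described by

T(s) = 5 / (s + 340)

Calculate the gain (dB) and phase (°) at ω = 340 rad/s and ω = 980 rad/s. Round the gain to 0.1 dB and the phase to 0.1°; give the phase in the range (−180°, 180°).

At s = jω = j340:
pole (s+340): 340 + j340 → |·| = √(340²+340²) = √231200 ≈ 480.83, ∠ = arctan(340/340) ≈ 45.00°
|T| = 5 / 480.83 ≈ 0.010399
Gain = 20 log₁₀(0.010399) ≈ -39.66 dB
∠T = 0.00° − 45.00° = -45.00°

At s = jω = j980:
pole (s+340): 340 + j980 → |·| = √(340²+980²) = √1076000 ≈ 1037.3, ∠ = arctan(980/340) ≈ 70.87°
|T| = 5 / 1037.3 ≈ 0.0048202
Gain = 20 log₁₀(0.0048202) ≈ -46.34 dB
∠T = 0.00° − 70.87° = -70.87°

ω = 340: -39.7 dB, -45.0°; ω = 980: -46.3 dB, -70.9°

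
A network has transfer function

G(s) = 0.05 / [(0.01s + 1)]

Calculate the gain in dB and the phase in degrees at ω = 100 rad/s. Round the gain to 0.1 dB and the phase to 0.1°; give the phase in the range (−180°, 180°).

-29.0 dB, -45.0°

At ω = 100 rad/s:
pole (1 + j100·0.01) = 1 + j1 → |·| ≈ 1.4142, ∠ ≈ 45.00°
|G| = 0.05 · 1 / (1.4142) ≈ 0.035356
Gain = 20 log₁₀(0.035356) ≈ -29.03 dB
∠G = (0°) − (45.00°) = -45.00°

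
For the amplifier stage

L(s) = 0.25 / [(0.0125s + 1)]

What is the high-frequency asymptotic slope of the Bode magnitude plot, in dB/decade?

Each pole contributes −20 dB/decade at high frequency; each zero contributes +20 dB/decade.
Net: 0 zero(s) − 1 pole(s) → -20 dB/decade.

-20 dB/decade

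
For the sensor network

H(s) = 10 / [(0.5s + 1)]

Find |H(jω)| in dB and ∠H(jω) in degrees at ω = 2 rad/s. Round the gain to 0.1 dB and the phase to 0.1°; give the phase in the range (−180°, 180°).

17.0 dB, -45.0°

At ω = 2 rad/s:
pole (1 + j2·0.5) = 1 + j1 → |·| ≈ 1.4142, ∠ ≈ 45.00°
|H| = 10 · 1 / (1.4142) ≈ 7.0711
Gain = 20 log₁₀(7.0711) ≈ 16.99 dB
∠H = (0°) − (45.00°) = -45.00°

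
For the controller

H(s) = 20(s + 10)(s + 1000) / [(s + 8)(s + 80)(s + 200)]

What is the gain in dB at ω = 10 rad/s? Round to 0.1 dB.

2.7 dB

At s = jω = j10:
zero (s+10): 10 + j10 → |·| = √(10²+10²) = √200 ≈ 14.142, ∠ = arctan(10/10) ≈ 45.00°
zero (s+1000): 1000 + j10 → |·| = √(1000²+10²) = √1000100 ≈ 1000, ∠ = arctan(10/1000) ≈ 0.57°
pole (s+8): 8 + j10 → |·| = √(8²+10²) = √164 ≈ 12.806, ∠ = arctan(10/8) ≈ 51.34°
pole (s+80): 80 + j10 → |·| = √(80²+10²) = √6500 ≈ 80.623, ∠ = arctan(10/80) ≈ 7.13°
pole (s+200): 200 + j10 → |·| = √(200²+10²) = √40100 ≈ 200.25, ∠ = arctan(10/200) ≈ 2.86°
|H| = 20 · 14142 / 2.0675e+05 ≈ 1.368
Gain = 20 log₁₀(1.368) ≈ 2.72 dB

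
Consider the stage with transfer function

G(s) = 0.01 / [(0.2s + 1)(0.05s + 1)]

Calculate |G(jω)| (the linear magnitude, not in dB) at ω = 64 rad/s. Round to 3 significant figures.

At ω = 64 rad/s:
pole (1 + j64·0.2) = 1 + j12.8 → |·| ≈ 12.839, ∠ ≈ 85.53°
pole (1 + j64·0.05) = 1 + j3.2 → |·| ≈ 3.3526, ∠ ≈ 72.65°
|G| = 0.01 · 1 / (12.839 · 3.3526) ≈ 0.00023232

0.000232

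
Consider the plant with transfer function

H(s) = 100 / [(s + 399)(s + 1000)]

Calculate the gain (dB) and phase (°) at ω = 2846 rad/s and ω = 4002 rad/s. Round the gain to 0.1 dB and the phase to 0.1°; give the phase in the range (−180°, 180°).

ω = 2846: -98.8 dB, -152.7°; ω = 4002: -104.4 dB, -160.3°

At s = jω = j2846:
pole (s+399): 399 + j2846 → |·| = √(399²+2846²) = √8258917 ≈ 2873.8, ∠ = arctan(2846/399) ≈ 82.02°
pole (s+1000): 1000 + j2846 → |·| = √(1000²+2846²) = √9099716 ≈ 3016.6, ∠ = arctan(2846/1000) ≈ 70.64°
|H| = 100 / 8.6691e+06 ≈ 1.1535e-05
Gain = 20 log₁₀(1.1535e-05) ≈ -98.76 dB
∠H = 0.00° − 152.66° = -152.66°

At s = jω = j4002:
pole (s+399): 399 + j4002 → |·| = √(399²+4002²) = √16175205 ≈ 4021.8, ∠ = arctan(4002/399) ≈ 84.31°
pole (s+1000): 1000 + j4002 → |·| = √(1000²+4002²) = √17016004 ≈ 4125, ∠ = arctan(4002/1000) ≈ 75.97°
|H| = 100 / 1.659e+07 ≈ 6.0277e-06
Gain = 20 log₁₀(6.0277e-06) ≈ -104.40 dB
∠H = 0.00° − 160.28° = -160.28°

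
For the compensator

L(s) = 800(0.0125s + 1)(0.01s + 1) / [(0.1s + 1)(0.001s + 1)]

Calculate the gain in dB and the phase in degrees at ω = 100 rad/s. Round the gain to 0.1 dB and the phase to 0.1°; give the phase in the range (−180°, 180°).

45.1 dB, 6.3°

At ω = 100 rad/s:
zero (1 + j100·0.0125) = 1 + j1.25 → |·| ≈ 1.6008, ∠ ≈ 51.34°
zero (1 + j100·0.01) = 1 + j1 → |·| ≈ 1.4142, ∠ ≈ 45.00°
pole (1 + j100·0.1) = 1 + j10 → |·| ≈ 10.05, ∠ ≈ 84.29°
pole (1 + j100·0.001) = 1 + j0.1 → |·| ≈ 1.005, ∠ ≈ 5.71°
|L| = 800 · 1.6008 · 1.4142 / (10.05 · 1.005) ≈ 179.31
Gain = 20 log₁₀(179.31) ≈ 45.07 dB
∠L = (51.34° + 45.00°) − (84.29° + 5.71°) = 6.34°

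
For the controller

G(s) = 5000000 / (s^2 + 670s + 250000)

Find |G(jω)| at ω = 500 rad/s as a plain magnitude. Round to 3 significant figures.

At s = jω = j500:
quadratic: (j500)² + 670·j500 + 250000 = 0 + j335000 → |·| ≈ 3.35e+05, ∠ ≈ 90.00°
|G| = 5000000 / 3.35e+05 ≈ 14.925

14.9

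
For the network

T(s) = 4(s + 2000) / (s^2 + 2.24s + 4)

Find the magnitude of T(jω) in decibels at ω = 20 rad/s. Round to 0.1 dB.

26.1 dB

At s = jω = j20:
zero (s+2000): 2000 + j20 → |·| = √(2000²+20²) = √4000400 ≈ 2000.1, ∠ = arctan(20/2000) ≈ 0.57°
quadratic: (j20)² + 2.24·j20 + 4 = -396 + j44.8 → |·| ≈ 398.53, ∠ ≈ 173.55°
|T| = 4 · 2000.1 / 398.53 ≈ 20.075
Gain = 20 log₁₀(20.075) ≈ 26.05 dB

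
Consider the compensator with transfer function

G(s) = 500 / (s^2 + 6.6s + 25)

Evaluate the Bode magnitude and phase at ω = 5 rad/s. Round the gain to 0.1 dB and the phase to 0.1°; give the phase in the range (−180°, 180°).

23.6 dB, -90.0°

At s = jω = j5:
quadratic: (j5)² + 6.6·j5 + 25 = 0 + j33 → |·| ≈ 33, ∠ ≈ 90.00°
|G| = 500 / 33 ≈ 15.152
Gain = 20 log₁₀(15.152) ≈ 23.61 dB
∠G = 0.00° − 90.00° = -90.00°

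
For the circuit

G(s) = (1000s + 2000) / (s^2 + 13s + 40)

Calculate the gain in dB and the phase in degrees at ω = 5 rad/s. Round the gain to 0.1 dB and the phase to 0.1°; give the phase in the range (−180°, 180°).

Substitute s = j5:
Numerator: 1000(j5) + 2000 = 2000 + j5000
Denominator: (j5)^2 + 13(j5) + 40 = 15 + j65
|N| = √(2000² + 5000²) ≈ 5385.2, ∠N ≈ 68.20°
|D| = √(15² + 65²) ≈ 66.708, ∠D ≈ 77.01°
|G| = 5385.2 / 66.708 ≈ 80.728
Gain = 20 log₁₀(80.728) ≈ 38.14 dB
∠G = 68.20° − 77.01° = -8.81°

38.1 dB, -8.8°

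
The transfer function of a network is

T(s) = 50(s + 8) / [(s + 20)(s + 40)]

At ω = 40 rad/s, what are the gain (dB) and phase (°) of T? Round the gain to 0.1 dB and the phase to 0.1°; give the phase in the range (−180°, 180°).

At s = jω = j40:
zero (s+8): 8 + j40 → |·| = √(8²+40²) = √1664 ≈ 40.792, ∠ = arctan(40/8) ≈ 78.69°
pole (s+20): 20 + j40 → |·| = √(20²+40²) = √2000 ≈ 44.721, ∠ = arctan(40/20) ≈ 63.43°
pole (s+40): 40 + j40 → |·| = √(40²+40²) = √3200 ≈ 56.569, ∠ = arctan(40/40) ≈ 45.00°
|T| = 50 · 40.792 / 2529.8 ≈ 0.80623
Gain = 20 log₁₀(0.80623) ≈ -1.87 dB
∠T = 78.69° − 108.43° = -29.74°

-1.9 dB, -29.7°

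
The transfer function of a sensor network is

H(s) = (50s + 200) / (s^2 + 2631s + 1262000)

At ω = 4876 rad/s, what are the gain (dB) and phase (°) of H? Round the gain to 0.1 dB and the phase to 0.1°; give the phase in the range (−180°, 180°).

Substitute s = j4876:
Numerator: 50(j4876) + 200 = 200 + j243800
Denominator: (j4876)^2 + 2631(j4876) + 1262000 = -22513376 + j12828756
|N| = √(200² + 243800²) ≈ 2.438e+05, ∠N ≈ 89.95°
|D| = √(22513376² + 12828756²) ≈ 2.5912e+07, ∠D ≈ 150.32°
|H| = 2.438e+05 / 2.5912e+07 ≈ 0.0094088
Gain = 20 log₁₀(0.0094088) ≈ -40.53 dB
∠H = 89.95° − 150.32° = -60.37°

-40.5 dB, -60.4°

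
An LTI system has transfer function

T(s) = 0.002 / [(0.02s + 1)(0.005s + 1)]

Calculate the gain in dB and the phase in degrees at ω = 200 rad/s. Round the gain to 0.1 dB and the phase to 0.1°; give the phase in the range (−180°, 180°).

At ω = 200 rad/s:
pole (1 + j200·0.02) = 1 + j4 → |·| ≈ 4.1231, ∠ ≈ 75.96°
pole (1 + j200·0.005) = 1 + j1 → |·| ≈ 1.4142, ∠ ≈ 45.00°
|T| = 0.002 · 1 / (4.1231 · 1.4142) ≈ 0.000343
Gain = 20 log₁₀(0.000343) ≈ -69.29 dB
∠T = (0°) − (75.96° + 45.00°) = -120.96°

-69.3 dB, -121.0°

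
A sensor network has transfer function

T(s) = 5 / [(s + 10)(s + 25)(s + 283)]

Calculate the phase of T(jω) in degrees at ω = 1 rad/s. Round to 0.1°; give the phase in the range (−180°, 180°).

At s = jω = j1:
pole (s+10): 10 + j1 → |·| = √(10²+1²) = √101 ≈ 10.05, ∠ = arctan(1/10) ≈ 5.71°
pole (s+25): 25 + j1 → |·| = √(25²+1²) = √626 ≈ 25.02, ∠ = arctan(1/25) ≈ 2.29°
pole (s+283): 283 + j1 → |·| = √(283²+1²) = √80090 ≈ 283, ∠ = arctan(1/283) ≈ 0.20°
∠T = 0.00° − 8.20° = -8.20°

-8.2°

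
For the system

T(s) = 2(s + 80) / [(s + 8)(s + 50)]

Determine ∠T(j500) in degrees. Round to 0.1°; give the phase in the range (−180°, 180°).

-92.5°

At s = jω = j500:
zero (s+80): 80 + j500 → |·| = √(80²+500²) = √256400 ≈ 506.36, ∠ = arctan(500/80) ≈ 80.91°
pole (s+8): 8 + j500 → |·| = √(8²+500²) = √250064 ≈ 500.06, ∠ = arctan(500/8) ≈ 89.08°
pole (s+50): 50 + j500 → |·| = √(50²+500²) = √252500 ≈ 502.49, ∠ = arctan(500/50) ≈ 84.29°
∠T = 80.91° − 173.37° = -92.46°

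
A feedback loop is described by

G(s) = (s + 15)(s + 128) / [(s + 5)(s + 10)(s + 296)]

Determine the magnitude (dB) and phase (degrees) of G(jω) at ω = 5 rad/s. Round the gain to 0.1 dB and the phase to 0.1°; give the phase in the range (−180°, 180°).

At s = jω = j5:
zero (s+15): 15 + j5 → |·| = √(15²+5²) = √250 ≈ 15.811, ∠ = arctan(5/15) ≈ 18.43°
zero (s+128): 128 + j5 → |·| = √(128²+5²) = √16409 ≈ 128.1, ∠ = arctan(5/128) ≈ 2.24°
pole (s+5): 5 + j5 → |·| = √(5²+5²) = √50 ≈ 7.0711, ∠ = arctan(5/5) ≈ 45.00°
pole (s+10): 10 + j5 → |·| = √(10²+5²) = √125 ≈ 11.18, ∠ = arctan(5/10) ≈ 26.57°
pole (s+296): 296 + j5 → |·| = √(296²+5²) = √87641 ≈ 296.04, ∠ = arctan(5/296) ≈ 0.97°
|G| = 1 · 2025.4 / 23403 ≈ 0.086544
Gain = 20 log₁₀(0.086544) ≈ -21.26 dB
∠G = 20.67° − 72.54° = -51.87°

-21.3 dB, -51.9°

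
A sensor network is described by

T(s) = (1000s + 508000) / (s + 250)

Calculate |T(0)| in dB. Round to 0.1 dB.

66.2 dB

T(0) = 508000 / 250 = 2032
20 log₁₀(2032) ≈ 66.16 dB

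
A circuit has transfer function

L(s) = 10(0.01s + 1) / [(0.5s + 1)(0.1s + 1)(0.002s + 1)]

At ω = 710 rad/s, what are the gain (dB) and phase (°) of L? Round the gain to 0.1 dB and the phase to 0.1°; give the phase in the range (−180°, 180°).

-55.7 dB, -151.9°

At ω = 710 rad/s:
zero (1 + j710·0.01) = 1 + j7.1 → |·| ≈ 7.1701, ∠ ≈ 81.98°
pole (1 + j710·0.5) = 1 + j355 → |·| ≈ 355, ∠ ≈ 89.84°
pole (1 + j710·0.1) = 1 + j71 → |·| ≈ 71.007, ∠ ≈ 89.19°
pole (1 + j710·0.002) = 1 + j1.42 → |·| ≈ 1.7368, ∠ ≈ 54.85°
|L| = 10 · 7.1701 / (355 · 71.007 · 1.7368) ≈ 0.0016377
Gain = 20 log₁₀(0.0016377) ≈ -55.72 dB
∠L = (81.98°) − (89.84° + 89.19° + 54.85°) = -151.90°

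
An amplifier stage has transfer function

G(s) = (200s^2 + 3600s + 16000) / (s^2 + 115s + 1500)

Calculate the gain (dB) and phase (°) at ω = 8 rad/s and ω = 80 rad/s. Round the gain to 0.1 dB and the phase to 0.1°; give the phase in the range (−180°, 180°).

Substitute s = j8:
Numerator: 200(j8)^2 + 3600(j8) + 16000 = 3200 + j28800
Denominator: (j8)^2 + 115(j8) + 1500 = 1436 + j920
|N| = √(3200² + 28800²) ≈ 28977, ∠N ≈ 83.66°
|D| = √(1436² + 920²) ≈ 1705.4, ∠D ≈ 32.65°
|G| = 28977 / 1705.4 ≈ 16.991
Gain = 20 log₁₀(16.991) ≈ 24.60 dB
∠G = 83.66° − 32.65° = 51.01°

Substitute s = j80:
Numerator: 200(j80)^2 + 3600(j80) + 16000 = -1264000 + j288000
Denominator: (j80)^2 + 115(j80) + 1500 = -4900 + j9200
|N| = √(1264000² + 288000²) ≈ 1.2964e+06, ∠N ≈ 167.16°
|D| = √(4900² + 9200²) ≈ 10424, ∠D ≈ 118.04°
|G| = 1.2964e+06 / 10424 ≈ 124.37
Gain = 20 log₁₀(124.37) ≈ 41.89 dB
∠G = 167.16° − 118.04° = 49.12°

ω = 8: 24.6 dB, 51.0°; ω = 80: 41.9 dB, 49.1°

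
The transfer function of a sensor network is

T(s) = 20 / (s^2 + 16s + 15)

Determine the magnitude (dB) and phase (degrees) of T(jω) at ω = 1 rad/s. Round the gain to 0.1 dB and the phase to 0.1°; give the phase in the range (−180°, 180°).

Substitute s = j1:
Numerator: 20 = 20 + j0
Denominator: (j1)^2 + 16(j1) + 15 = 14 + j16
|N| = √(20² + 0²) ≈ 20, ∠N ≈ 0.00°
|D| = √(14² + 16²) ≈ 21.26, ∠D ≈ 48.81°
|T| = 20 / 21.26 ≈ 0.94073
Gain = 20 log₁₀(0.94073) ≈ -0.53 dB
∠T = 0.00° − 48.81° = -48.81°

-0.5 dB, -48.8°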